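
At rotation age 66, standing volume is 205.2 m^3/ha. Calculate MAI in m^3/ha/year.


Formula: MAI = Total Volume / Stand Age
MAI = 205.2 m^3/ha / 66 years
MAI = 3.11 m^3/ha/year

3.11


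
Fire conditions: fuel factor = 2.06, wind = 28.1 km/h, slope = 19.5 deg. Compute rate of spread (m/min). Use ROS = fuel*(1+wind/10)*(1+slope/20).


Formula: ROS = fuel * (1 + wind/10) * (1 + slope/20)
Wind factor = 1 + 28.1/10 = 3.81
Slope factor = 1 + 19.5/20 = 1.975
ROS = 2.06 * 3.81 * 1.975 = 15.5 m/min

15.5


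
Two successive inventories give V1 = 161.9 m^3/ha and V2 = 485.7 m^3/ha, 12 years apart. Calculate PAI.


Formula: PAI = (V_T2 - V_T1) / (T2 - T1)
Volume increment = 485.7 - 161.9 = 323.8 m^3/ha
PAI = 323.8 / 12 = 26.98 m^3/ha/year

26.98


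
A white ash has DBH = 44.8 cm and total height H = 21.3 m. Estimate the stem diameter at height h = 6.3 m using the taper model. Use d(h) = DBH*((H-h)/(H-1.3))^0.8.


Taper: d(h) = DBH * ((H - h) / (H - 1.3))^0.8
Numerator = H - h = 21.3 - 6.3 = 15.0 m
Denominator = H - 1.3 = 21.3 - 1.3 = 20.0 m
Ratio = 15.0 / 20.0 = 0.75
d = 44.8 * 0.75^0.8 = 35.6 cm

35.6


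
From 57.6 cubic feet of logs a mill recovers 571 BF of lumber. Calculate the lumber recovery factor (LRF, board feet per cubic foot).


Formula: LRF = Lumber Output (BF) / Log Input (ft^3)
LRF = 571 BF / 57.6 ft^3
LRF = 9.91 BF/ft^3

9.91


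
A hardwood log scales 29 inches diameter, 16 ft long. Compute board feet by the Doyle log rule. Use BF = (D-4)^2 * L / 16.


Doyle: BF = (D - 4)^2 * L / 16
Adjusted diameter = 29 - 4 = 25 in
(D-4)^2 = 25^2 = 625
BF = 625 * 16 / 16 = 625 BF

625


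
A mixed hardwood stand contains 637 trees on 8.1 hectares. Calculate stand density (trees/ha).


Formula: Stand Density = N_trees / Area_ha
Density = 637 trees / 8.1 ha
Density = 79 trees/ha

79


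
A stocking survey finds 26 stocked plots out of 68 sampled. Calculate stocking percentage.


Formula: Stocking % = stocked plots / total plots * 100
Stocking = 26 / 68 * 100
Stocking = 0.3824 * 100 = 38.2%

38.2


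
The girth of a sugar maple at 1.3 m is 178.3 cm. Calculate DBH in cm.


Formula: DBH = C / pi
DBH = 178.3 / pi
pi = 3.14159...
DBH = 56.8 cm

56.8


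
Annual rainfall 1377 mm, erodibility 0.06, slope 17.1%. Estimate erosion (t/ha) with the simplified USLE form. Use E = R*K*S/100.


Formula: E = R * K * S / 100  (simplified USLE)
R * K = 1377 * 0.06 = 82.62
E = 82.62 * 17.1 / 100 = 14.13 t/ha

14.13


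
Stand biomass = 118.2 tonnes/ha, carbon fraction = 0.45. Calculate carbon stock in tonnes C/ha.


Formula: Carbon Stock = Biomass * Carbon Fraction
C = 118.2 t/ha * 0.45
C = 53.2 t C/ha

53.2


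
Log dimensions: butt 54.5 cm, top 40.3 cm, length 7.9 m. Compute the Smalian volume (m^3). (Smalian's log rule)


Smalian: V = (A1 + A2)/2 * L,  A = pi*(D/200)^2
A1 = pi*(54.5/200)^2 = 0.233283 m^2
A2 = pi*(40.3/200)^2 = 0.127556 m^2
V = (0.233283+0.127556)/2*7.9 = 1.4253 m^3

1.4253


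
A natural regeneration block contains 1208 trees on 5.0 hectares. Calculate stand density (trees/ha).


Formula: Stand Density = N_trees / Area_ha
Density = 1208 trees / 5.0 ha
Density = 242 trees/ha

242


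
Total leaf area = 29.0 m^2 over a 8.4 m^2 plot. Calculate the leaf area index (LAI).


Formula: LAI = total leaf area / ground area  (dimensionless)
LAI = 29.0 m^2 / 8.4 m^2
LAI = 3.45

3.45


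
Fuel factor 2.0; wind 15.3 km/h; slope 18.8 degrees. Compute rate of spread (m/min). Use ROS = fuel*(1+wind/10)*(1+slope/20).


Formula: ROS = fuel * (1 + wind/10) * (1 + slope/20)
Wind factor = 1 + 15.3/10 = 2.53
Slope factor = 1 + 18.8/20 = 1.94
ROS = 2.0 * 2.53 * 1.94 = 9.82 m/min

9.82


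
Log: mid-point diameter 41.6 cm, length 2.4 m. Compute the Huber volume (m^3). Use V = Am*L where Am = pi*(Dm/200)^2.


Huber: V = Am * L,  Am = pi*(Dm/200)^2
Am = pi*(41.6/200)^2 = 0.135918 m^2
V = 0.135918*2.4 = 0.3262 m^3

0.3262


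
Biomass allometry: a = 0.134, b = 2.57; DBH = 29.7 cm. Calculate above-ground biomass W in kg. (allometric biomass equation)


Formula: W = a * DBH^b  (allometric power law)
DBH^b = 29.7^2.57 = 6095.1455
W = 0.134 * 6095.1455 = 816.7 kg

816.7


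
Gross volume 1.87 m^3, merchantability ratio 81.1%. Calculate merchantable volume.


Formula: MV = V_total * (merchantable_pct / 100)
Merchantable fraction = 81.1% / 100 = 0.811
MV = 1.87 m^3 * 0.811 = 1.517 m^3

1.517


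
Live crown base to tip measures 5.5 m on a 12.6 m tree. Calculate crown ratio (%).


Formula: Crown Ratio = (Crown Length / Total Height) * 100
CR = (5.5 m / 12.6 m) * 100
CR = 0.4365 * 100 = 43.7%

43.7


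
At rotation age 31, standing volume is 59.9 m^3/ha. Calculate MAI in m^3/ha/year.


Formula: MAI = Total Volume / Stand Age
MAI = 59.9 m^3/ha / 31 years
MAI = 1.93 m^3/ha/year

1.93


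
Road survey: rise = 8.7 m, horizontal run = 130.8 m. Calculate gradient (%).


Formula: Gradient = rise / run * 100
Gradient = 8.7 / 130.8 * 100 = 6.7%

6.7


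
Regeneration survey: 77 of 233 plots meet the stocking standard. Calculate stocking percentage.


Formula: Stocking % = stocked plots / total plots * 100
Stocking = 77 / 233 * 100
Stocking = 0.3305 * 100 = 33.0%

33.0


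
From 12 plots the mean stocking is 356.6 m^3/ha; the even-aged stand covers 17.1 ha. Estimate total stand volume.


Formula: Total Volume = Mean Volume per ha * Total Area
Total Volume = 356.6 m^3/ha * 17.1 ha
Total Volume = 6098 m^3

6098


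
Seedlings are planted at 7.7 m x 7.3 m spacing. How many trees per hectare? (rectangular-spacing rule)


Formula: TPH = 10000 m^2/ha / (spacing_x * spacing_y)
Area per tree = 7.7 m * 7.3 m = 56.21 m^2
TPH = 10000 / 56.21 = 178 trees/ha

178


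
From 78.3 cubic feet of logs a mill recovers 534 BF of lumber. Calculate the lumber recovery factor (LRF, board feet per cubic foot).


Formula: LRF = Lumber Output (BF) / Log Input (ft^3)
LRF = 534 BF / 78.3 ft^3
LRF = 6.82 BF/ft^3

6.82


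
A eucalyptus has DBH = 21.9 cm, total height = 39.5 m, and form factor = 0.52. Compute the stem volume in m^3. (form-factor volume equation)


Formula: V = pi * (DBH/200)^2 * H * ff
Radius = DBH/200 = 21.9/200 = 0.1095 m
Radius^2 = 0.1095^2 = 0.01199025 m^2
V = pi * 0.01199025 * 39.5 * 0.52
V = 0.774 m^3

0.774


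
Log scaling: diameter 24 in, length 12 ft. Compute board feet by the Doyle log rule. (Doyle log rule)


Doyle: BF = (D - 4)^2 * L / 16
Adjusted diameter = 24 - 4 = 20 in
(D-4)^2 = 20^2 = 400
BF = 400 * 12 / 16 = 300 BF

300


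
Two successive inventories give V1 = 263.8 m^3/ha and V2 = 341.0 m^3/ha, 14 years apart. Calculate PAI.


Formula: PAI = (V_T2 - V_T1) / (T2 - T1)
Volume increment = 341.0 - 263.8 = 77.2 m^3/ha
PAI = 77.2 / 14 = 5.51 m^3/ha/year

5.51


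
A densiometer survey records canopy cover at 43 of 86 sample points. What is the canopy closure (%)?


Formula: Canopy closure = covered points / total points * 100
Closure = 43 / 86 * 100
Closure = 0.5 * 100 = 50.0%

50.0


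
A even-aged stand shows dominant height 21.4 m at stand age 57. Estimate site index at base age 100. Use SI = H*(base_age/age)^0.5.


Formula: SI = H_dom * (base_age / age)^0.5
Age ratio = 100 / 57 = 1.75439
sqrt(age_ratio) = 1.32453
SI = 21.4 * 1.32453 = 28.3 m

28.3


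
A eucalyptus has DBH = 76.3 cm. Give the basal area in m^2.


Formula: BA = pi * (DBH/2)^2 / 10000  (cm^2 to m^2)
Radius = DBH/2 = 76.3/2 = 38.15 cm
BA = pi * 38.15^2 / 10000
   = 4572.3446 cm^2 / 10000
   = 0.4572 m^2

0.4572


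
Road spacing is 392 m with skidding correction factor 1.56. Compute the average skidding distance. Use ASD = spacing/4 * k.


Formula: ASD = (spacing / 4) * correction
Uncorrected distance = spacing / 4 = 392 / 4 = 98 m
ASD = 98 * 1.56 = 153 m

153


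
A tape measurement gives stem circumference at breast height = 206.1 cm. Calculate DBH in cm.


Formula: DBH = C / pi
DBH = 206.1 / pi
pi = 3.14159...
DBH = 65.6 cm

65.6


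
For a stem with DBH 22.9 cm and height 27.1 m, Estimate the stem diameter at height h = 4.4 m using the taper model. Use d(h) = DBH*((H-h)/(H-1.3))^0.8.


Taper: d(h) = DBH * ((H - h) / (H - 1.3))^0.8
Numerator = H - h = 27.1 - 4.4 = 22.7 m
Denominator = H - 1.3 = 27.1 - 1.3 = 25.8 m
Ratio = 22.7 / 25.8 = 0.87984
d = 22.9 * 0.87984^0.8 = 20.7 cm

20.7


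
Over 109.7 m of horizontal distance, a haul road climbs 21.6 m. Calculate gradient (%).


Formula: Gradient = rise / run * 100
Gradient = 21.6 / 109.7 * 100 = 19.7%

19.7


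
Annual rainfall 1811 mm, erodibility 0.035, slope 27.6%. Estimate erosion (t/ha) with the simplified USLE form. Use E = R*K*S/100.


Formula: E = R * K * S / 100  (simplified USLE)
R * K = 1811 * 0.035 = 63.385
E = 63.385 * 27.6 / 100 = 17.49 t/ha

17.49


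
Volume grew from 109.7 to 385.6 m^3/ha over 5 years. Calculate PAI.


Formula: PAI = (V_T2 - V_T1) / (T2 - T1)
Volume increment = 385.6 - 109.7 = 275.9 m^3/ha
PAI = 275.9 / 5 = 55.18 m^3/ha/year

55.18


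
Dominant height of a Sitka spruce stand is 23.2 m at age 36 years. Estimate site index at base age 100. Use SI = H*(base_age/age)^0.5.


Formula: SI = H_dom * (base_age / age)^0.5
Age ratio = 100 / 36 = 2.77778
sqrt(age_ratio) = 1.66667
SI = 23.2 * 1.66667 = 38.7 m

38.7


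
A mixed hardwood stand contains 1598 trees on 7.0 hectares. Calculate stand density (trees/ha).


Formula: Stand Density = N_trees / Area_ha
Density = 1598 trees / 7.0 ha
Density = 228 trees/ha

228


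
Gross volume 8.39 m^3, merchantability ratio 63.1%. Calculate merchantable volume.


Formula: MV = V_total * (merchantable_pct / 100)
Merchantable fraction = 63.1% / 100 = 0.631
MV = 8.39 m^3 * 0.631 = 5.294 m^3

5.294


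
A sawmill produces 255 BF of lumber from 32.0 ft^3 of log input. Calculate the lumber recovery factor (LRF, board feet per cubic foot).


Formula: LRF = Lumber Output (BF) / Log Input (ft^3)
LRF = 255 BF / 32.0 ft^3
LRF = 7.97 BF/ft^3

7.97


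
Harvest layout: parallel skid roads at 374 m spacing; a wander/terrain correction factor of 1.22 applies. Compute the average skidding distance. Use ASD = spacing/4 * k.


Formula: ASD = (spacing / 4) * correction
Uncorrected distance = spacing / 4 = 374 / 4 = 93.5 m
ASD = 93.5 * 1.22 = 114 m

114


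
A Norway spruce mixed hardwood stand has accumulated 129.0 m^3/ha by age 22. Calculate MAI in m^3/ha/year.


Formula: MAI = Total Volume / Stand Age
MAI = 129.0 m^3/ha / 22 years
MAI = 5.86 m^3/ha/year

5.86


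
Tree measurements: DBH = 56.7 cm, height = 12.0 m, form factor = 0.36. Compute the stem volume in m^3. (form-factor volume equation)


Formula: V = pi * (DBH/200)^2 * H * ff
Radius = DBH/200 = 56.7/200 = 0.2835 m
Radius^2 = 0.2835^2 = 0.08037225 m^2
V = pi * 0.08037225 * 12.0 * 0.36
V = 1.091 m^3

1.091


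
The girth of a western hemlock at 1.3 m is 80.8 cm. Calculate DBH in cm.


Formula: DBH = C / pi
DBH = 80.8 / pi
pi = 3.14159...
DBH = 25.7 cm

25.7


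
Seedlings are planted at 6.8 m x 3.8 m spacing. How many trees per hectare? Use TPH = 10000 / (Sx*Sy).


Formula: TPH = 10000 m^2/ha / (spacing_x * spacing_y)
Area per tree = 6.8 m * 3.8 m = 25.84 m^2
TPH = 10000 / 25.84 = 387 trees/ha

387


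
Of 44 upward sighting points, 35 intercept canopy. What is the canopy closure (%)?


Formula: Canopy closure = covered points / total points * 100
Closure = 35 / 44 * 100
Closure = 0.7955 * 100 = 79.5%

79.5


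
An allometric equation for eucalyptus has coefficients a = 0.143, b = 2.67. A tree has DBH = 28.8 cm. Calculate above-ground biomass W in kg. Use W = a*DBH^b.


Formula: W = a * DBH^b  (allometric power law)
DBH^b = 28.8^2.67 = 7880.9386
W = 0.143 * 7880.9386 = 1127.0 kg

1127.0


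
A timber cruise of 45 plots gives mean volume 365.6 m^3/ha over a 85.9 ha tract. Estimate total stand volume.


Formula: Total Volume = Mean Volume per ha * Total Area
Total Volume = 365.6 m^3/ha * 85.9 ha
Total Volume = 31405 m^3

31405


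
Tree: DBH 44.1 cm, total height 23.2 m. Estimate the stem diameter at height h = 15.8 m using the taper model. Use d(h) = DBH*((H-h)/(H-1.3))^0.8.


Taper: d(h) = DBH * ((H - h) / (H - 1.3))^0.8
Numerator = H - h = 23.2 - 15.8 = 7.4 m
Denominator = H - 1.3 = 23.2 - 1.3 = 21.9 m
Ratio = 7.4 / 21.9 = 0.3379
d = 44.1 * 0.3379^0.8 = 18.5 cm

18.5


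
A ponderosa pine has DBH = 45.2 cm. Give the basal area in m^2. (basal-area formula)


Formula: BA = pi * (DBH/2)^2 / 10000  (cm^2 to m^2)
Radius = DBH/2 = 45.2/2 = 22.6 cm
BA = pi * 22.6^2 / 10000
   = 1604.5999 cm^2 / 10000
   = 0.1605 m^2

0.1605


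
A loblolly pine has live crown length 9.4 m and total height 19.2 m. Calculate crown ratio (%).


Formula: Crown Ratio = (Crown Length / Total Height) * 100
CR = (9.4 m / 19.2 m) * 100
CR = 0.4896 * 100 = 49.0%

49.0


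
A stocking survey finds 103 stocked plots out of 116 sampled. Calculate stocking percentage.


Formula: Stocking % = stocked plots / total plots * 100
Stocking = 103 / 116 * 100
Stocking = 0.8879 * 100 = 88.8%

88.8


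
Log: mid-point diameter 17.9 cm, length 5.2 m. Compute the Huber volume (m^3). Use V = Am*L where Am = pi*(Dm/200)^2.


Huber: V = Am * L,  Am = pi*(Dm/200)^2
Am = pi*(17.9/200)^2 = 0.025165 m^2
V = 0.025165*5.2 = 0.1309 m^3

0.1309


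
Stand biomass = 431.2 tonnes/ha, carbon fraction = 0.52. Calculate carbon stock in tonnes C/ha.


Formula: Carbon Stock = Biomass * Carbon Fraction
C = 431.2 t/ha * 0.52
C = 224.2 t C/ha

224.2


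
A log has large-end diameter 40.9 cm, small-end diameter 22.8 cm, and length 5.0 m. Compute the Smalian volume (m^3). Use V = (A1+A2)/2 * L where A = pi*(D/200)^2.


Smalian: V = (A1 + A2)/2 * L,  A = pi*(D/200)^2
A1 = pi*(40.9/200)^2 = 0.131382 m^2
A2 = pi*(22.8/200)^2 = 0.040828 m^2
V = (0.131382+0.040828)/2*5.0 = 0.4305 m^3

0.4305


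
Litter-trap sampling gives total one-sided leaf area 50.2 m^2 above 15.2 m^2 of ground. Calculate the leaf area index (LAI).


Formula: LAI = total leaf area / ground area  (dimensionless)
LAI = 50.2 m^2 / 15.2 m^2
LAI = 3.3

3.3


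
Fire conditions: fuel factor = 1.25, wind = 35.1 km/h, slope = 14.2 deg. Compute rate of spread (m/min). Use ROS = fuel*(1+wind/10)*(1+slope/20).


Formula: ROS = fuel * (1 + wind/10) * (1 + slope/20)
Wind factor = 1 + 35.1/10 = 4.51
Slope factor = 1 + 14.2/20 = 1.71
ROS = 1.25 * 4.51 * 1.71 = 9.64 m/min

9.64


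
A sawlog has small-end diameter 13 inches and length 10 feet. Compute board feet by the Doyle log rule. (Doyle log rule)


Doyle: BF = (D - 4)^2 * L / 16
Adjusted diameter = 13 - 4 = 9 in
(D-4)^2 = 9^2 = 81
BF = 81 * 10 / 16 = 51 BF

51


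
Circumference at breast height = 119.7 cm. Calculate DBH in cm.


Formula: DBH = C / pi
DBH = 119.7 / pi
pi = 3.14159...
DBH = 38.1 cm

38.1


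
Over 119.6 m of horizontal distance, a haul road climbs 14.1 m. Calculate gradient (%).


Formula: Gradient = rise / run * 100
Gradient = 14.1 / 119.6 * 100 = 11.8%

11.8


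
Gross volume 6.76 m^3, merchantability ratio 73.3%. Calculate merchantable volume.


Formula: MV = V_total * (merchantable_pct / 100)
Merchantable fraction = 73.3% / 100 = 0.733
MV = 6.76 m^3 * 0.733 = 4.955 m^3

4.955


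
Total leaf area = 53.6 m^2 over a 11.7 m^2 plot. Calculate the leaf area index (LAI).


Formula: LAI = total leaf area / ground area  (dimensionless)
LAI = 53.6 m^2 / 11.7 m^2
LAI = 4.58

4.58


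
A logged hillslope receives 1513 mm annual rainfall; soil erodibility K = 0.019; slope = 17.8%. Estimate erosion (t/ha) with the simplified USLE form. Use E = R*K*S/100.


Formula: E = R * K * S / 100  (simplified USLE)
R * K = 1513 * 0.019 = 28.747
E = 28.747 * 17.8 / 100 = 5.12 t/ha

5.12


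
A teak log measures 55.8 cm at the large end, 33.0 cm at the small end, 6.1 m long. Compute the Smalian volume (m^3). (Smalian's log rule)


Smalian: V = (A1 + A2)/2 * L,  A = pi*(D/200)^2
A1 = pi*(55.8/200)^2 = 0.244545 m^2
A2 = pi*(33.0/200)^2 = 0.08553 m^2
V = (0.244545+0.08553)/2*6.1 = 1.0067 m^3

1.0067


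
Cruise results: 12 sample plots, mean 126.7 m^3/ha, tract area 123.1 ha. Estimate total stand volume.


Formula: Total Volume = Mean Volume per ha * Total Area
Total Volume = 126.7 m^3/ha * 123.1 ha
Total Volume = 15597 m^3

15597


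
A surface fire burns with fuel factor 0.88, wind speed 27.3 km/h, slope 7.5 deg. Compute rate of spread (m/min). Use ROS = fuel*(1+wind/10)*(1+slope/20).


Formula: ROS = fuel * (1 + wind/10) * (1 + slope/20)
Wind factor = 1 + 27.3/10 = 3.73
Slope factor = 1 + 7.5/20 = 1.375
ROS = 0.88 * 3.73 * 1.375 = 4.51 m/min

4.51


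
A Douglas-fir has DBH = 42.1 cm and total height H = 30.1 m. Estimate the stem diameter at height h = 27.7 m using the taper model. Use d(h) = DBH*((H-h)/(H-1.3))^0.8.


Taper: d(h) = DBH * ((H - h) / (H - 1.3))^0.8
Numerator = H - h = 30.1 - 27.7 = 2.4 m
Denominator = H - 1.3 = 30.1 - 1.3 = 28.8 m
Ratio = 2.4 / 28.8 = 0.08333
d = 42.1 * 0.08333^0.8 = 5.8 cm

5.8


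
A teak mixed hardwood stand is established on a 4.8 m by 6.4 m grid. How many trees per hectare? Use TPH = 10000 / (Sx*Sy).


Formula: TPH = 10000 m^2/ha / (spacing_x * spacing_y)
Area per tree = 4.8 m * 6.4 m = 30.72 m^2
TPH = 10000 / 30.72 = 326 trees/ha

326


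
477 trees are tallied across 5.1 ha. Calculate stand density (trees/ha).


Formula: Stand Density = N_trees / Area_ha
Density = 477 trees / 5.1 ha
Density = 94 trees/ha

94


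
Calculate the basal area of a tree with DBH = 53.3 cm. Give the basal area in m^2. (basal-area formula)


Formula: BA = pi * (DBH/2)^2 / 10000  (cm^2 to m^2)
Radius = DBH/2 = 53.3/2 = 26.65 cm
BA = pi * 26.65^2 / 10000
   = 2231.2298 cm^2 / 10000
   = 0.2231 m^2

0.2231


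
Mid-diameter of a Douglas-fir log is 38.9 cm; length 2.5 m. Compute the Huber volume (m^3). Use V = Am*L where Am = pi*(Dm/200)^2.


Huber: V = Am * L,  Am = pi*(Dm/200)^2
Am = pi*(38.9/200)^2 = 0.118847 m^2
V = 0.118847*2.5 = 0.2971 m^3

0.2971


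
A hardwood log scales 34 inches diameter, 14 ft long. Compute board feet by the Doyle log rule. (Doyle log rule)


Doyle: BF = (D - 4)^2 * L / 16
Adjusted diameter = 34 - 4 = 30 in
(D-4)^2 = 30^2 = 900
BF = 900 * 14 / 16 = 788 BF

788


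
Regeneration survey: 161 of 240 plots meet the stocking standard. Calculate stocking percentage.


Formula: Stocking % = stocked plots / total plots * 100
Stocking = 161 / 240 * 100
Stocking = 0.6708 * 100 = 67.1%

67.1


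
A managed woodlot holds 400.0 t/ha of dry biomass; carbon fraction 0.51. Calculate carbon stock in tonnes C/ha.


Formula: Carbon Stock = Biomass * Carbon Fraction
C = 400.0 t/ha * 0.51
C = 204.0 t C/ha

204.0


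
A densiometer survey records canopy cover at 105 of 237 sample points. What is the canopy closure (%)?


Formula: Canopy closure = covered points / total points * 100
Closure = 105 / 237 * 100
Closure = 0.443 * 100 = 44.3%

44.3


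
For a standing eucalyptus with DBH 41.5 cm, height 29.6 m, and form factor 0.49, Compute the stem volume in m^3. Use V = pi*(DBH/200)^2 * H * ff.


Formula: V = pi * (DBH/200)^2 * H * ff
Radius = DBH/200 = 41.5/200 = 0.2075 m
Radius^2 = 0.2075^2 = 0.04305625 m^2
V = pi * 0.04305625 * 29.6 * 0.49
V = 1.962 m^3

1.962


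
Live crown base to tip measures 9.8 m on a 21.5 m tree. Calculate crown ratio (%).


Formula: Crown Ratio = (Crown Length / Total Height) * 100
CR = (9.8 m / 21.5 m) * 100
CR = 0.4558 * 100 = 45.6%

45.6


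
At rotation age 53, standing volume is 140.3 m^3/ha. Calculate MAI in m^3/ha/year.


Formula: MAI = Total Volume / Stand Age
MAI = 140.3 m^3/ha / 53 years
MAI = 2.65 m^3/ha/year

2.65


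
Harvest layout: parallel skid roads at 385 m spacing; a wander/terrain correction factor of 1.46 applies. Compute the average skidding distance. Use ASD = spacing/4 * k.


Formula: ASD = (spacing / 4) * correction
Uncorrected distance = spacing / 4 = 385 / 4 = 96.25 m
ASD = 96.25 * 1.46 = 141 m

141


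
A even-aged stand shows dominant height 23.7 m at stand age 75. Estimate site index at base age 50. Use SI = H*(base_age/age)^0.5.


Formula: SI = H_dom * (base_age / age)^0.5
Age ratio = 50 / 75 = 0.66667
sqrt(age_ratio) = 0.8165
SI = 23.7 * 0.8165 = 19.4 m

19.4


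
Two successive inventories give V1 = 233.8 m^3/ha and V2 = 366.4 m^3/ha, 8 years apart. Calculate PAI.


Formula: PAI = (V_T2 - V_T1) / (T2 - T1)
Volume increment = 366.4 - 233.8 = 132.6 m^3/ha
PAI = 132.6 / 8 = 16.58 m^3/ha/year

16.58


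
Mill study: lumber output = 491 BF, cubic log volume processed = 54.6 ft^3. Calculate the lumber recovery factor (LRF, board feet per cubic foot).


Formula: LRF = Lumber Output (BF) / Log Input (ft^3)
LRF = 491 BF / 54.6 ft^3
LRF = 8.99 BF/ft^3

8.99


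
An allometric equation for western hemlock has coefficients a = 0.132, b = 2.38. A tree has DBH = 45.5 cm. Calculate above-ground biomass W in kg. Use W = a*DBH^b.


Formula: W = a * DBH^b  (allometric power law)
DBH^b = 45.5^2.38 = 8832.164
W = 0.132 * 8832.164 = 1165.8 kg

1165.8


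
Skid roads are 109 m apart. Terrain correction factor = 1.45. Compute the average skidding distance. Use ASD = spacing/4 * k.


Formula: ASD = (spacing / 4) * correction
Uncorrected distance = spacing / 4 = 109 / 4 = 27.25 m
ASD = 27.25 * 1.45 = 40 m

40


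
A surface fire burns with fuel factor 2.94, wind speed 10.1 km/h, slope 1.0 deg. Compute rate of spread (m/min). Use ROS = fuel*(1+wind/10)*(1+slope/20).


Formula: ROS = fuel * (1 + wind/10) * (1 + slope/20)
Wind factor = 1 + 10.1/10 = 2.01
Slope factor = 1 + 1.0/20 = 1.05
ROS = 2.94 * 2.01 * 1.05 = 6.2 m/min

6.2


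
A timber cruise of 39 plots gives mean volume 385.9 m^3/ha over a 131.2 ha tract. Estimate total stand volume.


Formula: Total Volume = Mean Volume per ha * Total Area
Total Volume = 385.9 m^3/ha * 131.2 ha
Total Volume = 50630 m^3

50630


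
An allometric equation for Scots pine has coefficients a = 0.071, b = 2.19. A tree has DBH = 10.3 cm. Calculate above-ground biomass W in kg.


Formula: W = a * DBH^b  (allometric power law)
DBH^b = 10.3^2.19 = 165.2394
W = 0.071 * 165.2394 = 11.7 kg

11.7


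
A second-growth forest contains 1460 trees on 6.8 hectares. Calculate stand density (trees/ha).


Formula: Stand Density = N_trees / Area_ha
Density = 1460 trees / 6.8 ha
Density = 215 trees/ha

215


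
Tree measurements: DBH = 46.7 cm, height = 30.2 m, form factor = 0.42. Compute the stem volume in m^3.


Formula: V = pi * (DBH/200)^2 * H * ff
Radius = DBH/200 = 46.7/200 = 0.2335 m
Radius^2 = 0.2335^2 = 0.05452225 m^2
V = pi * 0.05452225 * 30.2 * 0.42
V = 2.173 m^3

2.173


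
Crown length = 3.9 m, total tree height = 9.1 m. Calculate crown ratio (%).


Formula: Crown Ratio = (Crown Length / Total Height) * 100
CR = (3.9 m / 9.1 m) * 100
CR = 0.4286 * 100 = 42.9%

42.9


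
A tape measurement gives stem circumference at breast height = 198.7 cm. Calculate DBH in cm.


Formula: DBH = C / pi
DBH = 198.7 / pi
pi = 3.14159...
DBH = 63.2 cm

63.2


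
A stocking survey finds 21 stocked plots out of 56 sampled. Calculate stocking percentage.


Formula: Stocking % = stocked plots / total plots * 100
Stocking = 21 / 56 * 100
Stocking = 0.375 * 100 = 37.5%

37.5


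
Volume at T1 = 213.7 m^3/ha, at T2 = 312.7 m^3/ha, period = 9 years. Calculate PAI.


Formula: PAI = (V_T2 - V_T1) / (T2 - T1)
Volume increment = 312.7 - 213.7 = 99.0 m^3/ha
PAI = 99.0 / 9 = 11.0 m^3/ha/year

11.0


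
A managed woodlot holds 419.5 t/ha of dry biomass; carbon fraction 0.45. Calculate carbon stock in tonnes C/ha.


Formula: Carbon Stock = Biomass * Carbon Fraction
C = 419.5 t/ha * 0.45
C = 188.8 t C/ha

188.8


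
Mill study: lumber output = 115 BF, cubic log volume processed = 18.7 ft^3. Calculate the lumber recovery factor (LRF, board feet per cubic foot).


Formula: LRF = Lumber Output (BF) / Log Input (ft^3)
LRF = 115 BF / 18.7 ft^3
LRF = 6.15 BF/ft^3

6.15


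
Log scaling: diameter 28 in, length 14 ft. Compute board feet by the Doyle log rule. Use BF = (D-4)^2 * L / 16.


Doyle: BF = (D - 4)^2 * L / 16
Adjusted diameter = 28 - 4 = 24 in
(D-4)^2 = 24^2 = 576
BF = 576 * 14 / 16 = 504 BF

504


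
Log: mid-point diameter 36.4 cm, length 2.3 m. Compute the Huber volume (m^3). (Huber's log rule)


Huber: V = Am * L,  Am = pi*(Dm/200)^2
Am = pi*(36.4/200)^2 = 0.104062 m^2
V = 0.104062*2.3 = 0.2393 m^3

0.2393


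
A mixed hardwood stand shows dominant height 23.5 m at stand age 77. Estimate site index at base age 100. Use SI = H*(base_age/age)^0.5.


Formula: SI = H_dom * (base_age / age)^0.5
Age ratio = 100 / 77 = 1.2987
sqrt(age_ratio) = 1.13961
SI = 23.5 * 1.13961 = 26.8 m

26.8


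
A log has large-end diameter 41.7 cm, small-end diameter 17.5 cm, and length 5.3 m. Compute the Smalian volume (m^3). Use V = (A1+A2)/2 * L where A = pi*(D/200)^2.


Smalian: V = (A1 + A2)/2 * L,  A = pi*(D/200)^2
A1 = pi*(41.7/200)^2 = 0.136572 m^2
A2 = pi*(17.5/200)^2 = 0.024053 m^2
V = (0.136572+0.024053)/2*5.3 = 0.4257 m^3

0.4257


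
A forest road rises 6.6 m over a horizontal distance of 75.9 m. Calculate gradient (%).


Formula: Gradient = rise / run * 100
Gradient = 6.6 / 75.9 * 100 = 8.7%

8.7


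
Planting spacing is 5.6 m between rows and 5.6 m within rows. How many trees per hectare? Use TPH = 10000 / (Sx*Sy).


Formula: TPH = 10000 m^2/ha / (spacing_x * spacing_y)
Area per tree = 5.6 m * 5.6 m = 31.36 m^2
TPH = 10000 / 31.36 = 319 trees/ha

319


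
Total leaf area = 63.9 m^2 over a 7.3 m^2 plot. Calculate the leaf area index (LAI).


Formula: LAI = total leaf area / ground area  (dimensionless)
LAI = 63.9 m^2 / 7.3 m^2
LAI = 8.75

8.75


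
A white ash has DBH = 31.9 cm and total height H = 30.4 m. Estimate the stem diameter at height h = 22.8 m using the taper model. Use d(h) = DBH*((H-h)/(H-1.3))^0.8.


Taper: d(h) = DBH * ((H - h) / (H - 1.3))^0.8
Numerator = H - h = 30.4 - 22.8 = 7.6 m
Denominator = H - 1.3 = 30.4 - 1.3 = 29.1 m
Ratio = 7.6 / 29.1 = 0.26117
d = 31.9 * 0.26117^0.8 = 10.9 cm

10.9


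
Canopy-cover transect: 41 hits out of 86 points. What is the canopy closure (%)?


Formula: Canopy closure = covered points / total points * 100
Closure = 41 / 86 * 100
Closure = 0.4767 * 100 = 47.7%

47.7


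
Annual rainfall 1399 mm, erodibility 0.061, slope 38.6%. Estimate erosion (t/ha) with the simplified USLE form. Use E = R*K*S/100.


Formula: E = R * K * S / 100  (simplified USLE)
R * K = 1399 * 0.061 = 85.339
E = 85.339 * 38.6 / 100 = 32.94 t/ha

32.94


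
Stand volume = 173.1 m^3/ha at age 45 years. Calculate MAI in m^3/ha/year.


Formula: MAI = Total Volume / Stand Age
MAI = 173.1 m^3/ha / 45 years
MAI = 3.85 m^3/ha/year

3.85


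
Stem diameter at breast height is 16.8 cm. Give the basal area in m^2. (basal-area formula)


Formula: BA = pi * (DBH/2)^2 / 10000  (cm^2 to m^2)
Radius = DBH/2 = 16.8/2 = 8.4 cm
BA = pi * 8.4^2 / 10000
   = 221.6708 cm^2 / 10000
   = 0.0222 m^2

0.0222


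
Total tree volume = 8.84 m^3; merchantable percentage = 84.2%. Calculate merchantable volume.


Formula: MV = V_total * (merchantable_pct / 100)
Merchantable fraction = 84.2% / 100 = 0.842
MV = 8.84 m^3 * 0.842 = 7.443 m^3

7.443


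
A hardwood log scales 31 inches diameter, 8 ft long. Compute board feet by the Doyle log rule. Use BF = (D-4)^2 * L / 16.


Doyle: BF = (D - 4)^2 * L / 16
Adjusted diameter = 31 - 4 = 27 in
(D-4)^2 = 27^2 = 729
BF = 729 * 8 / 16 = 365 BF

365


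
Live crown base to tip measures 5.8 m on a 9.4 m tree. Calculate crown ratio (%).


Formula: Crown Ratio = (Crown Length / Total Height) * 100
CR = (5.8 m / 9.4 m) * 100
CR = 0.617 * 100 = 61.7%

61.7


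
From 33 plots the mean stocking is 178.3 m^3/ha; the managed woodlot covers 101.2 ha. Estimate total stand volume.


Formula: Total Volume = Mean Volume per ha * Total Area
Total Volume = 178.3 m^3/ha * 101.2 ha
Total Volume = 18044 m^3

18044


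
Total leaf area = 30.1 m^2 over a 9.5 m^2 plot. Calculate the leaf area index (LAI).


Formula: LAI = total leaf area / ground area  (dimensionless)
LAI = 30.1 m^2 / 9.5 m^2
LAI = 3.17

3.17


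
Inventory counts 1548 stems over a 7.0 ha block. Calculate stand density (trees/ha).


Formula: Stand Density = N_trees / Area_ha
Density = 1548 trees / 7.0 ha
Density = 221 trees/ha

221


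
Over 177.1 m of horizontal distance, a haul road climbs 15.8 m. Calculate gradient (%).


Formula: Gradient = rise / run * 100
Gradient = 15.8 / 177.1 * 100 = 8.9%

8.9


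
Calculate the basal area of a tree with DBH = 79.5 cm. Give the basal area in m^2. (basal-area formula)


Formula: BA = pi * (DBH/2)^2 / 10000  (cm^2 to m^2)
Radius = DBH/2 = 79.5/2 = 39.75 cm
BA = pi * 39.75^2 / 10000
   = 4963.9127 cm^2 / 10000
   = 0.4964 m^2

0.4964


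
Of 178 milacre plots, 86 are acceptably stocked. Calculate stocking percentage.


Formula: Stocking % = stocked plots / total plots * 100
Stocking = 86 / 178 * 100
Stocking = 0.4831 * 100 = 48.3%

48.3


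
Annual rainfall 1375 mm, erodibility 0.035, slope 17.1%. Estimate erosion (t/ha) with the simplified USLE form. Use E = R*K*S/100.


Formula: E = R * K * S / 100  (simplified USLE)
R * K = 1375 * 0.035 = 48.125
E = 48.125 * 17.1 / 100 = 8.23 t/ha

8.23


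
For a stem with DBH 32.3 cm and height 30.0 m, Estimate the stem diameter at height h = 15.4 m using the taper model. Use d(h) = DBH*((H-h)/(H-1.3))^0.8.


Taper: d(h) = DBH * ((H - h) / (H - 1.3))^0.8
Numerator = H - h = 30.0 - 15.4 = 14.6 m
Denominator = H - 1.3 = 30.0 - 1.3 = 28.7 m
Ratio = 14.6 / 28.7 = 0.50871
d = 32.3 * 0.50871^0.8 = 18.8 cm

18.8


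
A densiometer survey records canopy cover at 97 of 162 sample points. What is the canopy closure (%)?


Formula: Canopy closure = covered points / total points * 100
Closure = 97 / 162 * 100
Closure = 0.5988 * 100 = 59.9%

59.9


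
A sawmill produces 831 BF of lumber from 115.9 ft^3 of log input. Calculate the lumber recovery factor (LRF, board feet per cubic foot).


Formula: LRF = Lumber Output (BF) / Log Input (ft^3)
LRF = 831 BF / 115.9 ft^3
LRF = 7.17 BF/ft^3

7.17


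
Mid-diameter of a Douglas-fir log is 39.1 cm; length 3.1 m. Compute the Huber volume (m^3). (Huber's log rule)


Huber: V = Am * L,  Am = pi*(Dm/200)^2
Am = pi*(39.1/200)^2 = 0.120072 m^2
V = 0.120072*3.1 = 0.3722 m^3

0.3722


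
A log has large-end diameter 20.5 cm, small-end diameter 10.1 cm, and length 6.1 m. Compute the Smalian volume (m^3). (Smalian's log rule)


Smalian: V = (A1 + A2)/2 * L,  A = pi*(D/200)^2
A1 = pi*(20.5/200)^2 = 0.033006 m^2
A2 = pi*(10.1/200)^2 = 0.008012 m^2
V = (0.033006+0.008012)/2*6.1 = 0.1251 m^3

0.1251


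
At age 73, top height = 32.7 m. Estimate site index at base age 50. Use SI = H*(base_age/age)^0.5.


Formula: SI = H_dom * (base_age / age)^0.5
Age ratio = 50 / 73 = 0.68493
sqrt(age_ratio) = 0.82761
SI = 32.7 * 0.82761 = 27.1 m

27.1


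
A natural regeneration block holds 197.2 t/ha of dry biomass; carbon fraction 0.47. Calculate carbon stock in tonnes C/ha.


Formula: Carbon Stock = Biomass * Carbon Fraction
C = 197.2 t/ha * 0.47
C = 92.7 t C/ha

92.7


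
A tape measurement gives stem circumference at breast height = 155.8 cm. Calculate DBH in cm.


Formula: DBH = C / pi
DBH = 155.8 / pi
pi = 3.14159...
DBH = 49.6 cm

49.6


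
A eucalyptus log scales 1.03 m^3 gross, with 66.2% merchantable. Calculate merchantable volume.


Formula: MV = V_total * (merchantable_pct / 100)
Merchantable fraction = 66.2% / 100 = 0.662
MV = 1.03 m^3 * 0.662 = 0.682 m^3

0.682


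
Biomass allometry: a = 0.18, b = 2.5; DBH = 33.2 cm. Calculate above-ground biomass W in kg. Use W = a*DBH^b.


Formula: W = a * DBH^b  (allometric power law)
DBH^b = 33.2^2.5 = 6351.0453
W = 0.18 * 6351.0453 = 1143.2 kg

1143.2


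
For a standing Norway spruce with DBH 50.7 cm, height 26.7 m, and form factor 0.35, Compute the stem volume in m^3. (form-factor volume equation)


Formula: V = pi * (DBH/200)^2 * H * ff
Radius = DBH/200 = 50.7/200 = 0.2535 m
Radius^2 = 0.2535^2 = 0.06426225 m^2
V = pi * 0.06426225 * 26.7 * 0.35
V = 1.887 m^3

1.887


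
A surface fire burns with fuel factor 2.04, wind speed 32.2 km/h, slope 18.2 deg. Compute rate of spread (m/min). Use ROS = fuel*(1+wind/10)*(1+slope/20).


Formula: ROS = fuel * (1 + wind/10) * (1 + slope/20)
Wind factor = 1 + 32.2/10 = 4.22
Slope factor = 1 + 18.2/20 = 1.91
ROS = 2.04 * 4.22 * 1.91 = 16.44 m/min

16.44


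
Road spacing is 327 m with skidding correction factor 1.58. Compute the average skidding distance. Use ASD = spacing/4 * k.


Formula: ASD = (spacing / 4) * correction
Uncorrected distance = spacing / 4 = 327 / 4 = 81.75 m
ASD = 81.75 * 1.58 = 129 m

129


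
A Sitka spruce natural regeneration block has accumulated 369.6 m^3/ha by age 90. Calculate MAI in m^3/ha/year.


Formula: MAI = Total Volume / Stand Age
MAI = 369.6 m^3/ha / 90 years
MAI = 4.11 m^3/ha/year

4.11


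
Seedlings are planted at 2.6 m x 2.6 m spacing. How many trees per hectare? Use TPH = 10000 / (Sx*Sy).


Formula: TPH = 10000 m^2/ha / (spacing_x * spacing_y)
Area per tree = 2.6 m * 2.6 m = 6.76 m^2
TPH = 10000 / 6.76 = 1479 trees/ha

1479


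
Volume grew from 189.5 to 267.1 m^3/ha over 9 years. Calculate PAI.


Formula: PAI = (V_T2 - V_T1) / (T2 - T1)
Volume increment = 267.1 - 189.5 = 77.6 m^3/ha
PAI = 77.6 / 9 = 8.62 m^3/ha/year

8.62


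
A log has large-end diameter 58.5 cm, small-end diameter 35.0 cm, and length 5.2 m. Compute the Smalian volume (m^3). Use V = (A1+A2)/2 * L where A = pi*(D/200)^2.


Smalian: V = (A1 + A2)/2 * L,  A = pi*(D/200)^2
A1 = pi*(58.5/200)^2 = 0.268783 m^2
A2 = pi*(35.0/200)^2 = 0.096211 m^2
V = (0.268783+0.096211)/2*5.2 = 0.949 m^3

0.949


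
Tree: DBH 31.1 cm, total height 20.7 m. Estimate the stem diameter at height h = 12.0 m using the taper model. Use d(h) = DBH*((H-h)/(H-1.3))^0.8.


Taper: d(h) = DBH * ((H - h) / (H - 1.3))^0.8
Numerator = H - h = 20.7 - 12.0 = 8.7 m
Denominator = H - 1.3 = 20.7 - 1.3 = 19.4 m
Ratio = 8.7 / 19.4 = 0.44845
d = 31.1 * 0.44845^0.8 = 16.4 cm

16.4


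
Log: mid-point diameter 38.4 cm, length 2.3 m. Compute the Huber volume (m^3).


Huber: V = Am * L,  Am = pi*(Dm/200)^2
Am = pi*(38.4/200)^2 = 0.115812 m^2
V = 0.115812*2.3 = 0.2664 m^3

0.2664


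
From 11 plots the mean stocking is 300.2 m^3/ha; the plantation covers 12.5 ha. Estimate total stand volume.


Formula: Total Volume = Mean Volume per ha * Total Area
Total Volume = 300.2 m^3/ha * 12.5 ha
Total Volume = 3753 m^3

3753


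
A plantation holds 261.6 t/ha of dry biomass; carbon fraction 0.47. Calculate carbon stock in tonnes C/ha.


Formula: Carbon Stock = Biomass * Carbon Fraction
C = 261.6 t/ha * 0.47
C = 123.0 t C/ha

123.0


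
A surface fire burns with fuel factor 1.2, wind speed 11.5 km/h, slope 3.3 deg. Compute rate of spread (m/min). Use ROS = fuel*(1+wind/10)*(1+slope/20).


Formula: ROS = fuel * (1 + wind/10) * (1 + slope/20)
Wind factor = 1 + 11.5/10 = 2.15
Slope factor = 1 + 3.3/20 = 1.165
ROS = 1.2 * 2.15 * 1.165 = 3.01 m/min

3.01


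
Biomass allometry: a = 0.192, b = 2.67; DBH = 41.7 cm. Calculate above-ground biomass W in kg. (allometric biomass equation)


Formula: W = a * DBH^b  (allometric power law)
DBH^b = 41.7^2.67 = 21172.0673
W = 0.192 * 21172.0673 = 4065.0 kg

4065.0


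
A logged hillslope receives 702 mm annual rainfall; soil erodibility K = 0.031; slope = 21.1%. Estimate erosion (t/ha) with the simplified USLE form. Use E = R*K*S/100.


Formula: E = R * K * S / 100  (simplified USLE)
R * K = 702 * 0.031 = 21.762
E = 21.762 * 21.1 / 100 = 4.59 t/ha

4.59


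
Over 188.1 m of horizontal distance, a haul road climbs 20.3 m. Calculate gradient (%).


Formula: Gradient = rise / run * 100
Gradient = 20.3 / 188.1 * 100 = 10.8%

10.8


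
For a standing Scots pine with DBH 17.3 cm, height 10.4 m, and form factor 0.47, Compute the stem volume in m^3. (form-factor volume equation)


Formula: V = pi * (DBH/200)^2 * H * ff
Radius = DBH/200 = 17.3/200 = 0.0865 m
Radius^2 = 0.0865^2 = 0.00748225 m^2
V = pi * 0.00748225 * 10.4 * 0.47
V = 0.115 m^3

0.115


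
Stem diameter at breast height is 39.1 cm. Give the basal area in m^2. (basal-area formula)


Formula: BA = pi * (DBH/2)^2 / 10000  (cm^2 to m^2)
Radius = DBH/2 = 39.1/2 = 19.55 cm
BA = pi * 19.55^2 / 10000
   = 1200.7246 cm^2 / 10000
   = 0.1201 m^2

0.1201


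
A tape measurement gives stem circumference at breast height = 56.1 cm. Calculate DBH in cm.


Formula: DBH = C / pi
DBH = 56.1 / pi
pi = 3.14159...
DBH = 17.9 cm

17.9


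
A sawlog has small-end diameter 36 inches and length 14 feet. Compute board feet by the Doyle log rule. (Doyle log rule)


Doyle: BF = (D - 4)^2 * L / 16
Adjusted diameter = 36 - 4 = 32 in
(D-4)^2 = 32^2 = 1024
BF = 1024 * 14 / 16 = 896 BF

896


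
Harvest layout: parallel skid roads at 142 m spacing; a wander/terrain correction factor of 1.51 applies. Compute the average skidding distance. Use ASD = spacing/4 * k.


Formula: ASD = (spacing / 4) * correction
Uncorrected distance = spacing / 4 = 142 / 4 = 35.5 m
ASD = 35.5 * 1.51 = 54 m

54


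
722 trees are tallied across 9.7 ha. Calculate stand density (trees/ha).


Formula: Stand Density = N_trees / Area_ha
Density = 722 trees / 9.7 ha
Density = 74 trees/ha

74


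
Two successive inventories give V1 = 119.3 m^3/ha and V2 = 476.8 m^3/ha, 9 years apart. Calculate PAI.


Formula: PAI = (V_T2 - V_T1) / (T2 - T1)
Volume increment = 476.8 - 119.3 = 357.5 m^3/ha
PAI = 357.5 / 9 = 39.72 m^3/ha/year

39.72


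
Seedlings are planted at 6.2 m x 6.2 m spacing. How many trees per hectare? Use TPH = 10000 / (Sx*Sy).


Formula: TPH = 10000 m^2/ha / (spacing_x * spacing_y)
Area per tree = 6.2 m * 6.2 m = 38.44 m^2
TPH = 10000 / 38.44 = 260 trees/ha

260


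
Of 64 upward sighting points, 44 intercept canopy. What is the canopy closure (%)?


Formula: Canopy closure = covered points / total points * 100
Closure = 44 / 64 * 100
Closure = 0.6875 * 100 = 68.8%

68.8


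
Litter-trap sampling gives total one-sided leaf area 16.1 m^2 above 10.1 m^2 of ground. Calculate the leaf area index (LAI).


Formula: LAI = total leaf area / ground area  (dimensionless)
LAI = 16.1 m^2 / 10.1 m^2
LAI = 1.59

1.59


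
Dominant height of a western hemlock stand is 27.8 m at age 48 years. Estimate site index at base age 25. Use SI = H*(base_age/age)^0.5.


Formula: SI = H_dom * (base_age / age)^0.5
Age ratio = 25 / 48 = 0.52083
sqrt(age_ratio) = 0.72169
SI = 27.8 * 0.72169 = 20.1 m

20.1


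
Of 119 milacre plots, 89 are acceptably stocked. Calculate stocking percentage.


Formula: Stocking % = stocked plots / total plots * 100
Stocking = 89 / 119 * 100
Stocking = 0.7479 * 100 = 74.8%

74.8


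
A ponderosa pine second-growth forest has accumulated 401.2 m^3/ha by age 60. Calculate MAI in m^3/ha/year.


Formula: MAI = Total Volume / Stand Age
MAI = 401.2 m^3/ha / 60 years
MAI = 6.69 m^3/ha/year

6.69


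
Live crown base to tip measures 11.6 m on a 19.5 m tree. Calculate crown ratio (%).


Formula: Crown Ratio = (Crown Length / Total Height) * 100
CR = (11.6 m / 19.5 m) * 100
CR = 0.5949 * 100 = 59.5%

59.5


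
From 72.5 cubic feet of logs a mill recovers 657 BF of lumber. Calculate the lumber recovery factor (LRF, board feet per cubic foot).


Formula: LRF = Lumber Output (BF) / Log Input (ft^3)
LRF = 657 BF / 72.5 ft^3
LRF = 9.06 BF/ft^3

9.06


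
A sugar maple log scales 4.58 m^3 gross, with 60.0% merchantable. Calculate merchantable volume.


Formula: MV = V_total * (merchantable_pct / 100)
Merchantable fraction = 60.0% / 100 = 0.6
MV = 4.58 m^3 * 0.6 = 2.748 m^3

2.748
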